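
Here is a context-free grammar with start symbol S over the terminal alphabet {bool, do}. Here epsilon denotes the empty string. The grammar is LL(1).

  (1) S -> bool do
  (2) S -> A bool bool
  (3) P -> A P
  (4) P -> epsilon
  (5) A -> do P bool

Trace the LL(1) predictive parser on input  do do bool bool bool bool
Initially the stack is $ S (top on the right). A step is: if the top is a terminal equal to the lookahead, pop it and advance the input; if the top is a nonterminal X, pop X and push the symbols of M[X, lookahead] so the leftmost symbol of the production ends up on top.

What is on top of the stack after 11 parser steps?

step 1: stack=$ S  input=do do bool bool bool bool $  — expand S -> A bool bool
step 2: stack=$ bool bool A  input=do do bool bool bool bool $  — expand A -> do P bool
step 3: stack=$ bool bool bool P do  input=do do bool bool bool bool $  — match do
step 4: stack=$ bool bool bool P  input=do bool bool bool bool $  — expand P -> A P
step 5: stack=$ bool bool bool P A  input=do bool bool bool bool $  — expand A -> do P bool
step 6: stack=$ bool bool bool P bool P do  input=do bool bool bool bool $  — match do
step 7: stack=$ bool bool bool P bool P  input=bool bool bool bool $  — expand P -> epsilon
step 8: stack=$ bool bool bool P bool  input=bool bool bool bool $  — match bool
step 9: stack=$ bool bool bool P  input=bool bool bool $  — expand P -> epsilon
step 10: stack=$ bool bool bool  input=bool bool bool $  — match bool
step 11: stack=$ bool bool  input=bool bool $  — match bool
Stack after step 11: $ bool (top = bool).

bool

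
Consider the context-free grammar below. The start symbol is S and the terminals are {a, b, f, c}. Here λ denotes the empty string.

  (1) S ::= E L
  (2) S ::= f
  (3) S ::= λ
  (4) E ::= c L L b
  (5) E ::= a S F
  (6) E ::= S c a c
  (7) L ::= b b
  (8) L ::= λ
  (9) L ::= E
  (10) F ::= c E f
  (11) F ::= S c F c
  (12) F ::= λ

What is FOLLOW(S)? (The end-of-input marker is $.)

{$, a, b, c, f}

FIRST(S) = {λ, a, c, f}  (via E L)
FIRST(E) = {a, c, f}  (via S c a c)
FIRST(F) = {λ, a, c, f}  (via S c F c)
FIRST(L) = {λ, a, b, c, f}  (via E)
FOLLOW(S) includes $ since S is the start symbol.
FOLLOW(S): in E::=a S F, S is followed by F with FIRST {λ, a, c, f}; in E::=a S F, the suffix after S is nullable, so FOLLOW(S) ⊇ FOLLOW(E) = {$, a, b, c, f}; in E::=S c a c, S is followed by c a c with FIRST {c}; in F::=S c F c, S is followed by c F c with FIRST {c}. Thus FOLLOW(S) = {$, a, b, c, f}.
FOLLOW(L): in S::=E L, the suffix after L is empty, so FOLLOW(L) ⊇ FOLLOW(S) = {$, a, b, c, f}; in E::=c L L b (occurrence 1), L is followed by L b with FIRST {a, b, c, f}; in E::=c L L b (occurrence 2), L is followed by b with FIRST {b}. Thus FOLLOW(L) = {$, a, b, c, f}.
FOLLOW(E): in S::=E L, E is followed by L with FIRST {λ, a, b, c, f}; in S::=E L, the suffix after E is nullable, so FOLLOW(E) ⊇ FOLLOW(S) = {$, a, b, c, f}; in L::=E, the suffix after E is empty, so FOLLOW(E) ⊇ FOLLOW(L) = {$, a, b, c, f}; in F::=c E f, E is followed by f with FIRST {f}. Thus FOLLOW(E) = {$, a, b, c, f}.
FOLLOW(F): in E::=a S F, the suffix after F is empty, so FOLLOW(F) ⊇ FOLLOW(E) = {$, a, b, c, f}; in F::=S c F c, F is followed by c with FIRST {c}. Thus FOLLOW(F) = {$, a, b, c, f}.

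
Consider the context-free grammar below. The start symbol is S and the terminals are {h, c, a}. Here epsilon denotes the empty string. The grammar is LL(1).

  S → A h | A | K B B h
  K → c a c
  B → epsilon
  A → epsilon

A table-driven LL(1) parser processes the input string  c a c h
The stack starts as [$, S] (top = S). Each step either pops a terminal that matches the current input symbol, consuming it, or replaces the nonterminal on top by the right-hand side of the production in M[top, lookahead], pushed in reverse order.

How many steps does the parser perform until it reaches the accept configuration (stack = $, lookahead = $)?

8

     Stack          Input      Action
  1  $ S            c a c h $  expand S → K B B h
  2  $ h B B K      c a c h $  expand K → c a c
  3  $ h B B c a c  c a c h $  match c
  4  $ h B B c a    a c h $    match a
  5  $ h B B c      c h $      match c
  6  $ h B B        h $        expand B → epsilon
  7  $ h B          h $        expand B → epsilon
  8  $ h            h $        match h
Accept reached after 8 steps.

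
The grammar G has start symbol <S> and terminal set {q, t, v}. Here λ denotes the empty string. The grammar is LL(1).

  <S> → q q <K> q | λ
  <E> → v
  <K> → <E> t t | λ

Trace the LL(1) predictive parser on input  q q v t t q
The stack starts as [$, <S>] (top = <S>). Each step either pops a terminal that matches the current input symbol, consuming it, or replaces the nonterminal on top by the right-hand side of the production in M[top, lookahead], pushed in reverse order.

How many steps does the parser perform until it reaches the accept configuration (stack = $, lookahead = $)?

9

     Stack        Input          Action
  1  $ <S>        q q v t t q $  expand <S> → q q <K> q
  2  $ q <K> q q  q q v t t q $  match q
  3  $ q <K> q    q v t t q $    match q
  4  $ q <K>      v t t q $      expand <K> → <E> t t
  5  $ q t t <E>  v t t q $      expand <E> → v
  6  $ q t t v    v t t q $      match v
  7  $ q t t      t t q $        match t
  8  $ q t        t q $          match t
  9  $ q          q $            match q
Accept reached after 9 steps.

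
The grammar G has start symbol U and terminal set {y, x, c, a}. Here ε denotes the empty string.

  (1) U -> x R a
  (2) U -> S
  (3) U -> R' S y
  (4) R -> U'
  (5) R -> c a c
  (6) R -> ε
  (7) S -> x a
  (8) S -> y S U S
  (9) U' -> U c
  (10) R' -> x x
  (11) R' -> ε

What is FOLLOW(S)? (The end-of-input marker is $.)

{$, c, x, y}

FIRST(S): from S->x a we get {x}; from S->y S U S we get {y}. So FIRST(S) = {x, y}.
FIRST(R'): from R'->x x we get {x}; from R'->ε we get {ε}. So FIRST(R') = {ε, x}.
FIRST(U): from U->x R a we get {x}; from U->S we get {x, y}; from U->R' S y we get {x, y}. So FIRST(U) = {x, y}.
FIRST(U'): from U'->U c we get {x, y}. So FIRST(U') = {x, y}.
FIRST(R): from R->U' we get {x, y}; from R->c a c we get {c}; from R->ε we get {ε}. So FIRST(R) = {ε, c, x, y}.
FOLLOW(U) includes $ since U is the start symbol.
FOLLOW(U): in S->y S U S, U is followed by S with FIRST {x, y}; in U'->U c, U is followed by c with FIRST {c}. Thus FOLLOW(U) = {$, c, x, y}.
FOLLOW(R): in U->x R a, R is followed by a with FIRST {a}. Thus FOLLOW(R) = {a}.
FOLLOW(S): in U->S, the suffix after S is empty, so FOLLOW(S) ⊇ FOLLOW(U) = {$, c, x, y}; in U->R' S y, S is followed by y with FIRST {y}; in S->y S U S (occurrence 1), S is followed by U S with FIRST {x, y}; in S->y S U S (occurrence 2), the suffix after S is empty (adds nothing new). Thus FOLLOW(S) = {$, c, x, y}.
FOLLOW(U'): in R->U', the suffix after U' is empty, so FOLLOW(U') ⊇ FOLLOW(R) = {a}. Thus FOLLOW(U') = {a}.
FOLLOW(R'): in U->R' S y, R' is followed by S y with FIRST {x, y}. Thus FOLLOW(R') = {x, y}.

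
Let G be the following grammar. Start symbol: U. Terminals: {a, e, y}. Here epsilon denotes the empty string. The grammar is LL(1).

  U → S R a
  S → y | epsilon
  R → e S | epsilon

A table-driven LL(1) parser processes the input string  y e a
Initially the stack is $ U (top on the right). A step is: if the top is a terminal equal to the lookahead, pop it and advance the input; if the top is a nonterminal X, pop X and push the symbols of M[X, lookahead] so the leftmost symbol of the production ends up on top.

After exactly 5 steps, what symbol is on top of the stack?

S

step 1: stack=$ U  input=y e a $  — expand U → S R a
step 2: stack=$ a R S  input=y e a $  — expand S → y
step 3: stack=$ a R y  input=y e a $  — match y
step 4: stack=$ a R  input=e a $  — expand R → e S
step 5: stack=$ a S e  input=e a $  — match e
Stack after step 5: $ a S (top = S).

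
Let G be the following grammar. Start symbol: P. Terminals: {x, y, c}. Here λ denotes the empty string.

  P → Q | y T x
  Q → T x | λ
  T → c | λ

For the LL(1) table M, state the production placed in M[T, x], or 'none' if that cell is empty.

T → λ

FIRST(T): from T→c we get {c}; from T→λ we get {λ}. So FIRST(T) = {λ, c}.
FIRST(Q): from Q→T x we get {c, x}; from Q→λ we get {λ}. So FIRST(Q) = {λ, c, x}.
FIRST(P): from P→Q we get {λ, c, x}; from P→y T x we get {y}. So FIRST(P) = {λ, c, x, y}.
FOLLOW(P) includes $ since P is the start symbol.
FOLLOW(T): in P→y T x, T is followed by x with FIRST {x}; in Q→T x, T is followed by x with FIRST {x}. Thus FOLLOW(T) = {x}.
For T → c: FIRST(c) = {c}, so it goes in M[T, t] for t ∈ {c}.
For T → λ: FIRST(λ) = {λ}, so it goes in M[T, t] for t ∈ {}; since λ ∈ FIRST, also for every t ∈ FOLLOW(T) = {x}.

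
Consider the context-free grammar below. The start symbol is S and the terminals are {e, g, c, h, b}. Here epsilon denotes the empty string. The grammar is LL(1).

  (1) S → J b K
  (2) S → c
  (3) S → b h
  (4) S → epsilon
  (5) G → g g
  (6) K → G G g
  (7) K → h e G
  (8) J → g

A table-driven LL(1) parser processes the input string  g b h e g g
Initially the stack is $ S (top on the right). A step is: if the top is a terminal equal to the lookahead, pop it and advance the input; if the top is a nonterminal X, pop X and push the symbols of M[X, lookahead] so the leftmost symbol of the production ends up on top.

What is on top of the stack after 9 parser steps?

g

     Stack    Input          Action
  1  $ S      g b h e g g $  expand S → J b K
  2  $ K b J  g b h e g g $  expand J → g
  3  $ K b g  g b h e g g $  match g
  4  $ K b    b h e g g $    match b
  5  $ K      h e g g $      expand K → h e G
  6  $ G e h  h e g g $      match h
  7  $ G e    e g g $        match e
  8  $ G      g g $          expand G → g g
  9  $ g g    g g $          match g
Stack after step 9: $ g (top = g).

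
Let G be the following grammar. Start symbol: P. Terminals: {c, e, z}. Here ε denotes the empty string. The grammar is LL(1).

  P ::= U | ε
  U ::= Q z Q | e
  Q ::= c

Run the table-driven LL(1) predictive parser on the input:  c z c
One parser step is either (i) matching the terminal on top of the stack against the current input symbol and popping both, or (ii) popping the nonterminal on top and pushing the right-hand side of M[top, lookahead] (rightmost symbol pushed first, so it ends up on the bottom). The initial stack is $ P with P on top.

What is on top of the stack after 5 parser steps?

     Stack    Input    Action
  1  $ P      c z c $  expand P ::= U
  2  $ U      c z c $  expand U ::= Q z Q
  3  $ Q z Q  c z c $  expand Q ::= c
  4  $ Q z c  c z c $  match c
  5  $ Q z    z c $    match z
Stack after step 5: $ Q (top = Q).

Q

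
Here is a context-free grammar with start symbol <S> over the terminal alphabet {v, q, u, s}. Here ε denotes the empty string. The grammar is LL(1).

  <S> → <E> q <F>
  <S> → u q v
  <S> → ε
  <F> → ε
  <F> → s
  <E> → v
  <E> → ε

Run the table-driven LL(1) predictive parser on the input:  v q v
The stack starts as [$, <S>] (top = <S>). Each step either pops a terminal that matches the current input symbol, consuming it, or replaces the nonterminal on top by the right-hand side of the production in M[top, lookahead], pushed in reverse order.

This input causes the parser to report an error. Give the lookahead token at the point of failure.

     Stack        Input    Action
  1  $ <S>        v q v $  expand <S> → <E> q <F>
  2  $ <F> q <E>  v q v $  expand <E> → v
  3  $ <F> q v    v q v $  match v
  4  $ <F> q      q v $    match q
  5  $ <F>        v $      error: M[<F>, v] is empty

v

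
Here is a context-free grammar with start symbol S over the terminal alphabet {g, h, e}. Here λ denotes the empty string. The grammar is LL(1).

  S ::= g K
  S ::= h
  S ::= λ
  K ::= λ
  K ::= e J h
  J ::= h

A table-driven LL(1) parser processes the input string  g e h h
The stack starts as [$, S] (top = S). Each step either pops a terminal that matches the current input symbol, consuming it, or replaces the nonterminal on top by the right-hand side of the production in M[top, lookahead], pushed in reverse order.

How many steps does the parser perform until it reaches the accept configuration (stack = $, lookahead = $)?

     Stack    Input      Action
  1  $ S      g e h h $  expand S ::= g K
  2  $ K g    g e h h $  match g
  3  $ K      e h h $    expand K ::= e J h
  4  $ h J e  e h h $    match e
  5  $ h J    h h $      expand J ::= h
  6  $ h h    h h $      match h
  7  $ h      h $        match h
Accept reached after 7 steps.

7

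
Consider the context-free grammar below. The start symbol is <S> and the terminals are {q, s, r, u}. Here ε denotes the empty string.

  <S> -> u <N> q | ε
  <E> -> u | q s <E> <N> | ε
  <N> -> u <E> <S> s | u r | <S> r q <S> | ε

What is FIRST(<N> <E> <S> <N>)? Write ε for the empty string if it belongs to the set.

FIRST(<S>): from <S>->u <N> q we get {u}; from <S>->ε we get {ε}. So FIRST(<S>) = {ε, u}.
FIRST(<E>): from <E>->u we get {u}; from <E>->q s <E> <N> we get {q}; from <E>->ε we get {ε}. So FIRST(<E>) = {ε, q, u}.
FIRST(<N>): from <N>->u <E> <S> s we get {u}; from <N>->u r we get {u}; from <N>-><S> r q <S> we get {r, u}; from <N>->ε we get {ε}. So FIRST(<N>) = {ε, r, u}.
FIRST(<N> <E> <S> <N>): take FIRST of each symbol in turn, carrying on past any symbol whose FIRST contains ε; result {ε, q, r, u}.

{ε, q, r, u}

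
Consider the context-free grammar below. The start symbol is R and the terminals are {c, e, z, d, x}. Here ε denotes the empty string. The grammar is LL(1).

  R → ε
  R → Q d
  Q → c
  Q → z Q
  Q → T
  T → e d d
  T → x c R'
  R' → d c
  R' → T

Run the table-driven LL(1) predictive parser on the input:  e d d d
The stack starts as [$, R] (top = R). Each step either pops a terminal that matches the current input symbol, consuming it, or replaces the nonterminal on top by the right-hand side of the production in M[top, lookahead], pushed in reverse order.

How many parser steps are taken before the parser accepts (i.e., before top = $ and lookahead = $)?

step 1: stack=$ R  input=e d d d $  — expand R → Q d
step 2: stack=$ d Q  input=e d d d $  — expand Q → T
step 3: stack=$ d T  input=e d d d $  — expand T → e d d
step 4: stack=$ d d d e  input=e d d d $  — match e
step 5: stack=$ d d d  input=d d d $  — match d
step 6: stack=$ d d  input=d d $  — match d
step 7: stack=$ d  input=d $  — match d
Accept reached after 7 steps.

7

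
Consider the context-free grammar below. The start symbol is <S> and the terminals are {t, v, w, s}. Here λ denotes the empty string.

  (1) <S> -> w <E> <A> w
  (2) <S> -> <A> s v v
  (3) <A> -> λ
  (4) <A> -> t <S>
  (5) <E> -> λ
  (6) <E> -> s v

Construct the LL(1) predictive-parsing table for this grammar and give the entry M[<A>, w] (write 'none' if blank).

<A> -> λ

FIRST(<A>) = {λ, t}
FIRST(<E>) = {λ, s}
FIRST(<S>) = {s, t, w}  (via <A> s v v)
FOLLOW(<S>) includes $ since <S> is the start symbol.
FOLLOW(<A>): in <S>->w <E> <A> w, <A> is followed by w with FIRST {w}; in <S>-><A> s v v, <A> is followed by s v v with FIRST {s}. Thus FOLLOW(<A>) = {s, w}.
For <A> -> λ: FIRST(λ) = {λ}, so it goes in M[<A>, t] for t ∈ {}; since λ ∈ FIRST, also for every t ∈ FOLLOW(<A>) = {s, w}.
For <A> -> t <S>: FIRST(t <S>) = {t}, so it goes in M[<A>, t] for t ∈ {t}.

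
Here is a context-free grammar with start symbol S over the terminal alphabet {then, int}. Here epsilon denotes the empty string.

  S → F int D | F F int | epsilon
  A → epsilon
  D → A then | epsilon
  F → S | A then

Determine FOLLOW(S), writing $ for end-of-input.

{$, int, then}

FIRST(A) = {epsilon}
FIRST(D) = {epsilon, then}  (via A then)
FIRST(S) = {epsilon, int, then}  (via F int D, F F int)
FIRST(F) = {epsilon, int, then}  (via S, A then)
FOLLOW(S) includes $ since S is the start symbol.
FOLLOW(A): in D→A then, A is followed by then with FIRST {then}; in F→A then, A is followed by then with FIRST {then}. Thus FOLLOW(A) = {then}.
FOLLOW(F): in S→F int D, F is followed by int D with FIRST {int}; in S→F F int (occurrence 1), F is followed by F int with FIRST {int, then}; in S→F F int (occurrence 2), F is followed by int with FIRST {int}. Thus FOLLOW(F) = {int, then}.
FOLLOW(S): in F→S, the suffix after S is empty, so FOLLOW(S) ⊇ FOLLOW(F) = {int, then}. Thus FOLLOW(S) = {$, int, then}.
FOLLOW(D): in S→F int D, the suffix after D is empty, so FOLLOW(D) ⊇ FOLLOW(S) = {$, int, then}. Thus FOLLOW(D) = {$, int, then}.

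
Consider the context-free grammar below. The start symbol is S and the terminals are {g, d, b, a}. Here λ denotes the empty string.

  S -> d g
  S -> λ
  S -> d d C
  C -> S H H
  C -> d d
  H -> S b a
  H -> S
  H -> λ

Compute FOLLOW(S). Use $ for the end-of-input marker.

FIRST(S) = {λ, d}
FIRST(H) = {λ, b, d}  (via S b a, S)
FIRST(C) = {λ, b, d}  (via S H H)
FOLLOW(S) includes $ since S is the start symbol.
FOLLOW(S): in C->S H H, S is followed by H H with FIRST {λ, b, d}; in C->S H H, the suffix after S is nullable, so FOLLOW(S) ⊇ FOLLOW(C) = {$, b, d}; in H->S b a, S is followed by b a with FIRST {b}; in H->S, the suffix after S is empty, so FOLLOW(S) ⊇ FOLLOW(H) = {$, b, d}. Thus FOLLOW(S) = {$, b, d}.
FOLLOW(C): in S->d d C, the suffix after C is empty, so FOLLOW(C) ⊇ FOLLOW(S) = {$, b, d}. Thus FOLLOW(C) = {$, b, d}.
FOLLOW(H): in C->S H H (occurrence 1), H is followed by H with FIRST {λ, b, d}; in C->S H H (occurrence 1), the suffix after H is nullable, so FOLLOW(H) ⊇ FOLLOW(C) = {$, b, d}; in C->S H H (occurrence 2), the suffix after H is empty, so FOLLOW(H) ⊇ FOLLOW(C) = {$, b, d}. Thus FOLLOW(H) = {$, b, d}.

{$, b, d}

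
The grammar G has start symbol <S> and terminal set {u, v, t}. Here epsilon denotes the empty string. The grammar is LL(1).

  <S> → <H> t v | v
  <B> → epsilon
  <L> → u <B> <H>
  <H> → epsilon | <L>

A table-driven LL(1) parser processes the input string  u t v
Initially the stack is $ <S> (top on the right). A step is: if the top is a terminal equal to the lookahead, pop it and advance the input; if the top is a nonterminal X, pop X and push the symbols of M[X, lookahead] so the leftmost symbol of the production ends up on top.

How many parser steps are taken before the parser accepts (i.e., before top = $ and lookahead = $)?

8

     Stack            Input    Action
  1  $ <S>            u t v $  expand <S> → <H> t v
  2  $ v t <H>        u t v $  expand <H> → <L>
  3  $ v t <L>        u t v $  expand <L> → u <B> <H>
  4  $ v t <H> <B> u  u t v $  match u
  5  $ v t <H> <B>    t v $    expand <B> → epsilon
  6  $ v t <H>        t v $    expand <H> → epsilon
  7  $ v t            t v $    match t
  8  $ v              v $      match v
Accept reached after 8 steps.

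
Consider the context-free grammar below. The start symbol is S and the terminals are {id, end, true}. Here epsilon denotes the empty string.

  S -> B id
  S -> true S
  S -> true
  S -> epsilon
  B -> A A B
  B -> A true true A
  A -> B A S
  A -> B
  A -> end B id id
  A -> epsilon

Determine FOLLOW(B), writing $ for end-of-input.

{end, id, true}

FIRST(S) = {epsilon, end, true}  (via B id)
FIRST(B) = {end, true}  (via A A B, A true true A)
FIRST(A) = {epsilon, end, true}  (via B A S, B)
FOLLOW(S) includes $ since S is the start symbol.
FOLLOW(S): in S->true S, the suffix after S is empty (adds nothing new); in A->B A S, the suffix after S is empty, so FOLLOW(S) ⊇ FOLLOW(A) = {end, id, true}. Thus FOLLOW(S) = {$, end, id, true}.
FOLLOW(B): in S->B id, B is followed by id with FIRST {id}; in B->A A B, the suffix after B is empty (adds nothing new); in A->B A S, B is followed by A S with FIRST {epsilon, end, true}; in A->B A S, the suffix after B is nullable, so FOLLOW(B) ⊇ FOLLOW(A) = {end, id, true}; in A->B, the suffix after B is empty, so FOLLOW(B) ⊇ FOLLOW(A) = {end, id, true}; in A->end B id id, B is followed by id id with FIRST {id}. Thus FOLLOW(B) = {end, id, true}.
FOLLOW(A): in B->A A B (occurrence 1), A is followed by A B with FIRST {end, true}; in B->A A B (occurrence 2), A is followed by B with FIRST {end, true}; in B->A true true A (occurrence 1), A is followed by true true A with FIRST {true}; in B->A true true A (occurrence 2), the suffix after A is empty, so FOLLOW(A) ⊇ FOLLOW(B) = {end, id, true}; in A->B A S, A is followed by S with FIRST {epsilon, end, true}; in A->B A S, the suffix after A is nullable (adds nothing new). Thus FOLLOW(A) = {end, id, true}.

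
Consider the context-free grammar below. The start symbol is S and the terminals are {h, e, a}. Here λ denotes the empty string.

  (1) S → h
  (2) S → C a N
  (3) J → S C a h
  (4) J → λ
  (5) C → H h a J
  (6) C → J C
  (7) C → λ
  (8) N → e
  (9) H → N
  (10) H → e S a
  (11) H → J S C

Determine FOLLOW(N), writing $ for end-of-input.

{$, a, e, h}

FIRST(N): from N→e we get {e}. So FIRST(N) = {e}.
FIRST(S): from S→h we get {h}; from S→C a N we get {a, e, h}. So FIRST(S) = {a, e, h}.
FIRST(J): from J→S C a h we get {a, e, h}; from J→λ we get {λ}. So FIRST(J) = {λ, a, e, h}.
FIRST(H): from H→N we get {e}; from H→e S a we get {e}; from H→J S C we get {a, e, h}. So FIRST(H) = {a, e, h}.
FIRST(C): from C→H h a J we get {a, e, h}; from C→J C we get {λ, a, e, h}; from C→λ we get {λ}. So FIRST(C) = {λ, a, e, h}.
FOLLOW(S) includes $ since S is the start symbol.
FOLLOW(H): in C→H h a J, H is followed by h a J with FIRST {h}. Thus FOLLOW(H) = {h}.
FOLLOW(S): in J→S C a h, S is followed by C a h with FIRST {a, e, h}; in H→e S a, S is followed by a with FIRST {a}; in H→J S C, S is followed by C with FIRST {λ, a, e, h}; in H→J S C, the suffix after S is nullable, so FOLLOW(S) ⊇ FOLLOW(H) = {h}. Thus FOLLOW(S) = {$, a, e, h}.
FOLLOW(C): in S→C a N, C is followed by a N with FIRST {a}; in J→S C a h, C is followed by a h with FIRST {a}; in C→J C, the suffix after C is empty (adds nothing new); in H→J S C, the suffix after C is empty, so FOLLOW(C) ⊇ FOLLOW(H) = {h}. Thus FOLLOW(C) = {a, h}.
FOLLOW(J): in C→H h a J, the suffix after J is empty, so FOLLOW(J) ⊇ FOLLOW(C) = {a, h}; in C→J C, J is followed by C with FIRST {λ, a, e, h}; in C→J C, the suffix after J is nullable, so FOLLOW(J) ⊇ FOLLOW(C) = {a, h}; in H→J S C, J is followed by S C with FIRST {a, e, h}. Thus FOLLOW(J) = {a, e, h}.
FOLLOW(N): in S→C a N, the suffix after N is empty, so FOLLOW(N) ⊇ FOLLOW(S) = {$, a, e, h}; in H→N, the suffix after N is empty, so FOLLOW(N) ⊇ FOLLOW(H) = {h}. Thus FOLLOW(N) = {$, a, e, h}.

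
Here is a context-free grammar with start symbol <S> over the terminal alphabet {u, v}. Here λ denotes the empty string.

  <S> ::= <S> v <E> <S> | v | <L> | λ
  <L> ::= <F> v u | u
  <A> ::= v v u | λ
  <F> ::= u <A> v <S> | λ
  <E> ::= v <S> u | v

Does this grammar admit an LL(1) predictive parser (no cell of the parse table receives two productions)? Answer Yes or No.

FIRST(<S>) = {λ, u, v}
FIRST(<L>) = {u, v}
FIRST(<A>) = {λ, v}
FIRST(<F>) = {λ, u}
FIRST(<E>) = {v}
FOLLOW(<S>) = {$, u, v}
FOLLOW(<L>) = {$, u, v}
FOLLOW(<A>) = {v}
FOLLOW(<F>) = {v}
FOLLOW(<E>) = {$, u, v}
Cell M[<A>, v] receives both <A> ::= v v u and <A> ::= λ — the grammar is not LL(1).

No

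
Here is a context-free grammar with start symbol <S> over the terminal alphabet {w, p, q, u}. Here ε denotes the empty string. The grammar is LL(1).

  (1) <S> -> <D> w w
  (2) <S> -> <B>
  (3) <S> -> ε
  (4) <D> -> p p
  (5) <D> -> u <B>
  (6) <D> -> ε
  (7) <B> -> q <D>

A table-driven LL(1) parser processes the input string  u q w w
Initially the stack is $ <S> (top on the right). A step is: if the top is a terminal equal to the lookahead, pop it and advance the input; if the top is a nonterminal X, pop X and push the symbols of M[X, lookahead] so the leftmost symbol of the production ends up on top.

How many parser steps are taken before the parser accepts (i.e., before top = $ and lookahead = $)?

8

     Stack        Input      Action
  1  $ <S>        u q w w $  expand <S> -> <D> w w
  2  $ w w <D>    u q w w $  expand <D> -> u <B>
  3  $ w w <B> u  u q w w $  match u
  4  $ w w <B>    q w w $    expand <B> -> q <D>
  5  $ w w <D> q  q w w $    match q
  6  $ w w <D>    w w $      expand <D> -> ε
  7  $ w w        w w $      match w
  8  $ w          w $        match w
Accept reached after 8 steps.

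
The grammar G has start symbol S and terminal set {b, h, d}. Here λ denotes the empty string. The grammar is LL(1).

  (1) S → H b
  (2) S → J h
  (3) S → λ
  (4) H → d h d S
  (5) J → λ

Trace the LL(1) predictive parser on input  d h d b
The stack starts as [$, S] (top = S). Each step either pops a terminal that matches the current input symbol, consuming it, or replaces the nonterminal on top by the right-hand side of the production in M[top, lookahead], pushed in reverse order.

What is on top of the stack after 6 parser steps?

     Stack        Input      Action
  1  $ S          d h d b $  expand S → H b
  2  $ b H        d h d b $  expand H → d h d S
  3  $ b S d h d  d h d b $  match d
  4  $ b S d h    h d b $    match h
  5  $ b S d      d b $      match d
  6  $ b S        b $        expand S → λ
Stack after step 6: $ b (top = b).

b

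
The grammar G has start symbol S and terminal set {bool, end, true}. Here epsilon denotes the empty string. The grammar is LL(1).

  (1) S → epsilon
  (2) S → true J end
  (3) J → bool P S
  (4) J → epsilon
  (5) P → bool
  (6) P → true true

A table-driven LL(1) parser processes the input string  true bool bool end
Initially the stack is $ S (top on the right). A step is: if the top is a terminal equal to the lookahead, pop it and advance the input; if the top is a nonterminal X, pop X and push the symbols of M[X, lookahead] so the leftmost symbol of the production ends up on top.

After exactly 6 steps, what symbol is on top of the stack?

S

     Stack           Input                 Action
  1  $ S             true bool bool end $  expand S → true J end
  2  $ end J true    true bool bool end $  match true
  3  $ end J         bool bool end $       expand J → bool P S
  4  $ end S P bool  bool bool end $       match bool
  5  $ end S P       bool end $            expand P → bool
  6  $ end S bool    bool end $            match bool
Stack after step 6: $ end S (top = S).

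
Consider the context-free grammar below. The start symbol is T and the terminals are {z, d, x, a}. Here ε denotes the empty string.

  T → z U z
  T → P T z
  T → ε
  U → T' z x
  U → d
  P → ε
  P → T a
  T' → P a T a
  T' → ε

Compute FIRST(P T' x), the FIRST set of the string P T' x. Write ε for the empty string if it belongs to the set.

FIRST(T): from T→z U z we get {z}; from T→P T z we get {a, z}; from T→ε we get {ε}. So FIRST(T) = {ε, a, z}.
FIRST(P): from P→ε we get {ε}; from P→T a we get {a, z}. So FIRST(P) = {ε, a, z}.
FIRST(T'): from T'→P a T a we get {a, z}; from T'→ε we get {ε}. So FIRST(T') = {ε, a, z}.
FIRST(U): from U→T' z x we get {a, z}; from U→d we get {d}. So FIRST(U) = {a, d, z}.
FIRST(P T' x): take FIRST of each symbol in turn, carrying on past any symbol whose FIRST contains ε; result {a, x, z}.

{a, x, z}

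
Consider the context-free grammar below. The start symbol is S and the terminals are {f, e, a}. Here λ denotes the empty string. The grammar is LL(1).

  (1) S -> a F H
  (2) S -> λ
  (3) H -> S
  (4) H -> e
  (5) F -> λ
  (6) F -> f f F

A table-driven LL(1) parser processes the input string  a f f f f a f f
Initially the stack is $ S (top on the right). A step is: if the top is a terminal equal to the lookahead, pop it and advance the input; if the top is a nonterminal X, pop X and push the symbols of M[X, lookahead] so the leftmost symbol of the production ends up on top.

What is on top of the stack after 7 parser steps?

     Stack      Input              Action
  1  $ S        a f f f f a f f $  expand S -> a F H
  2  $ H F a    a f f f f a f f $  match a
  3  $ H F      f f f f a f f $    expand F -> f f F
  4  $ H F f f  f f f f a f f $    match f
  5  $ H F f    f f f a f f $      match f
  6  $ H F      f f a f f $        expand F -> f f F
  7  $ H F f f  f f a f f $        match f
Stack after step 7: $ H F f (top = f).

f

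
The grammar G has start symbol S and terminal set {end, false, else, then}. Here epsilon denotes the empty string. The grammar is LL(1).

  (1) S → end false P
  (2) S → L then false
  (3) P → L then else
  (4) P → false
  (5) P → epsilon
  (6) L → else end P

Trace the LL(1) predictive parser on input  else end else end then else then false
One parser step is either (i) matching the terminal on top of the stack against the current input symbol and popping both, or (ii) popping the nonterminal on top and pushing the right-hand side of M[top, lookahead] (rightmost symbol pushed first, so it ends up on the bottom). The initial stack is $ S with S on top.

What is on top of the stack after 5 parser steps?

step 1: stack=$ S  input=else end else end then else then false $  — expand S → L then false
step 2: stack=$ false then L  input=else end else end then else then false $  — expand L → else end P
step 3: stack=$ false then P end else  input=else end else end then else then false $  — match else
step 4: stack=$ false then P end  input=end else end then else then false $  — match end
step 5: stack=$ false then P  input=else end then else then false $  — expand P → L then else
Stack after step 5: $ false then else then L (top = L).

L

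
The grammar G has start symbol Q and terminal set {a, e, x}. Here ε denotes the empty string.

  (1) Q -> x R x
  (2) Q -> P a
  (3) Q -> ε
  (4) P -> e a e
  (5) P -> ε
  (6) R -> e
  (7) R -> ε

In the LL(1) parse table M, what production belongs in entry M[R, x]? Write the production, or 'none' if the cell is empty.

R -> ε

FIRST(P): from P->e a e we get {e}; from P->ε we get {ε}. So FIRST(P) = {ε, e}.
FIRST(R): from R->e we get {e}; from R->ε we get {ε}. So FIRST(R) = {ε, e}.
FIRST(Q): from Q->x R x we get {x}; from Q->P a we get {a, e}; from Q->ε we get {ε}. So FIRST(Q) = {ε, a, e, x}.
FOLLOW(Q) includes $ since Q is the start symbol.
FOLLOW(R): in Q->x R x, R is followed by x with FIRST {x}. Thus FOLLOW(R) = {x}.
For R -> e: FIRST(e) = {e}, so it goes in M[R, t] for t ∈ {e}.
For R -> ε: FIRST(ε) = {ε}, so it goes in M[R, t] for t ∈ {}; since ε ∈ FIRST, also for every t ∈ FOLLOW(R) = {x}.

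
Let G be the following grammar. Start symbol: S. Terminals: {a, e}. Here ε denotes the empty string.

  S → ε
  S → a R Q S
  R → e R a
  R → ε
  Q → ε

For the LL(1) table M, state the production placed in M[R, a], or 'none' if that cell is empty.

R → ε

FIRST(S) = {ε, a}
FIRST(R) = {ε, e}
FIRST(Q) = {ε}
FOLLOW(S) includes $ since S is the start symbol.
FOLLOW(S): in S→a R Q S, the suffix after S is empty (adds nothing new). Thus FOLLOW(S) = {$}.
FOLLOW(R): in S→a R Q S, R is followed by Q S with FIRST {ε, a}; in S→a R Q S, the suffix after R is nullable, so FOLLOW(R) ⊇ FOLLOW(S) = {$}; in R→e R a, R is followed by a with FIRST {a}. Thus FOLLOW(R) = {$, a}.
For R → e R a: FIRST(e R a) = {e}, so it goes in M[R, t] for t ∈ {e}.
For R → ε: FIRST(ε) = {ε}, so it goes in M[R, t] for t ∈ {}; since ε ∈ FIRST, also for every t ∈ FOLLOW(R) = {$, a}.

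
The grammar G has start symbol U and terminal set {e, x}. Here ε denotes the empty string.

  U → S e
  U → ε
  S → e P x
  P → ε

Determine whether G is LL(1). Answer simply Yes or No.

FIRST(U) = {ε, e}
FIRST(S) = {e}
FIRST(P) = {ε}
FOLLOW(U) = {$}
FOLLOW(S) = {e}
FOLLOW(P) = {x}
Each cell of M receives at most one production.

Yes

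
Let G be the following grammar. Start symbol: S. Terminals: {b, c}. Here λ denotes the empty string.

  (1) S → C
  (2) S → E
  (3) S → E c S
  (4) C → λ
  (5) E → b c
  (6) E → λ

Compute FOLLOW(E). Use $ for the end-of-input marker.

FIRST(C) = {λ}
FIRST(E) = {λ, b}
FIRST(S) = {λ, b, c}  (via C, E, E c S)
FOLLOW(S) includes $ since S is the start symbol.
FOLLOW(S): in S→E c S, the suffix after S is empty (adds nothing new). Thus FOLLOW(S) = {$}.
FOLLOW(C): in S→C, the suffix after C is empty, so FOLLOW(C) ⊇ FOLLOW(S) = {$}. Thus FOLLOW(C) = {$}.
FOLLOW(E): in S→E, the suffix after E is empty, so FOLLOW(E) ⊇ FOLLOW(S) = {$}; in S→E c S, E is followed by c S with FIRST {c}. Thus FOLLOW(E) = {$, c}.

{$, c}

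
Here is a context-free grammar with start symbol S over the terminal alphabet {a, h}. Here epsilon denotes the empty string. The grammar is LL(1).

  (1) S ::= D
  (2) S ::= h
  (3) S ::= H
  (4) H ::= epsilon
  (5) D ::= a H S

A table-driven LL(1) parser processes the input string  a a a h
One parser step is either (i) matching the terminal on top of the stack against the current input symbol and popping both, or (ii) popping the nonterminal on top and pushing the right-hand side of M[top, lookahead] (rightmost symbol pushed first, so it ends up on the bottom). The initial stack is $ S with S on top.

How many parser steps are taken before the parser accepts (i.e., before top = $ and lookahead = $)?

      Stack    Input      Action
   1  $ S      a a a h $  expand S ::= D
   2  $ D      a a a h $  expand D ::= a H S
   3  $ S H a  a a a h $  match a
   4  $ S H    a a h $    expand H ::= epsilon
   5  $ S      a a h $    expand S ::= D
   6  $ D      a a h $    expand D ::= a H S
   7  $ S H a  a a h $    match a
   8  $ S H    a h $      expand H ::= epsilon
   9  $ S      a h $      expand S ::= D
  10  $ D      a h $      expand D ::= a H S
  11  $ S H a  a h $      match a
  12  $ S H    h $        expand H ::= epsilon
  13  $ S      h $        expand S ::= h
  14  $ h      h $        match h
Accept reached after 14 steps.

14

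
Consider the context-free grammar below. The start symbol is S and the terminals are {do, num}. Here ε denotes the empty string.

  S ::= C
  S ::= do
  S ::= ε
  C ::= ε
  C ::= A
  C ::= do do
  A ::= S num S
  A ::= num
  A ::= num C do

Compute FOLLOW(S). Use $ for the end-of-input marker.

{$, do, num}

FIRST(S): from S::=C we get {ε, do, num}; from S::=do we get {do}; from S::=ε we get {ε}. So FIRST(S) = {ε, do, num}.
FIRST(A): from A::=S num S we get {do, num}; from A::=num we get {num}; from A::=num C do we get {num}. So FIRST(A) = {do, num}.
FIRST(C): from C::=ε we get {ε}; from C::=A we get {do, num}; from C::=do do we get {do}. So FIRST(C) = {ε, do, num}.
FOLLOW(S) includes $ since S is the start symbol.
FOLLOW(S): in A::=S num S (occurrence 1), S is followed by num S with FIRST {num}; in A::=S num S (occurrence 2), the suffix after S is empty, so FOLLOW(S) ⊇ FOLLOW(A) = {$, do, num}. Thus FOLLOW(S) = {$, do, num}.
FOLLOW(C): in S::=C, the suffix after C is empty, so FOLLOW(C) ⊇ FOLLOW(S) = {$, do, num}; in A::=num C do, C is followed by do with FIRST {do}. Thus FOLLOW(C) = {$, do, num}.
FOLLOW(A): in C::=A, the suffix after A is empty, so FOLLOW(A) ⊇ FOLLOW(C) = {$, do, num}. Thus FOLLOW(A) = {$, do, num}.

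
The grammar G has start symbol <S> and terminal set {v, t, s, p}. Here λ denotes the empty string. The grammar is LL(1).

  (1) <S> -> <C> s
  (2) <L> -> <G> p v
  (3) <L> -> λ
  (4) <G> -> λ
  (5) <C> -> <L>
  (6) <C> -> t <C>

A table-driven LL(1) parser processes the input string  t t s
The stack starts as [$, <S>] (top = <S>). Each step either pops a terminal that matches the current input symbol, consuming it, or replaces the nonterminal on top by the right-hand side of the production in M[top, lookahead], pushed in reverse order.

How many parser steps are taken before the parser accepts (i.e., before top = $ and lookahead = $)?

step 1: stack=$ <S>  input=t t s $  — expand <S> -> <C> s
step 2: stack=$ s <C>  input=t t s $  — expand <C> -> t <C>
step 3: stack=$ s <C> t  input=t t s $  — match t
step 4: stack=$ s <C>  input=t s $  — expand <C> -> t <C>
step 5: stack=$ s <C> t  input=t s $  — match t
step 6: stack=$ s <C>  input=s $  — expand <C> -> <L>
step 7: stack=$ s <L>  input=s $  — expand <L> -> λ
step 8: stack=$ s  input=s $  — match s
Accept reached after 8 steps.

8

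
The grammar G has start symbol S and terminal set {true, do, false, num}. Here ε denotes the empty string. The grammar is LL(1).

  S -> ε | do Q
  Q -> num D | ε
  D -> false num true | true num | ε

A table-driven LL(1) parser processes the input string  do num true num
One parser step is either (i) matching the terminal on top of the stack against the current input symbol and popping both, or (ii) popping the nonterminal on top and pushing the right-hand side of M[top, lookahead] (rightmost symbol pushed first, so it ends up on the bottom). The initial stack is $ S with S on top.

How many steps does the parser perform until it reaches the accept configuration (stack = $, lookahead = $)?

     Stack       Input              Action
  1  $ S         do num true num $  expand S -> do Q
  2  $ Q do      do num true num $  match do
  3  $ Q         num true num $     expand Q -> num D
  4  $ D num     num true num $     match num
  5  $ D         true num $         expand D -> true num
  6  $ num true  true num $         match true
  7  $ num       num $              match num
Accept reached after 7 steps.

7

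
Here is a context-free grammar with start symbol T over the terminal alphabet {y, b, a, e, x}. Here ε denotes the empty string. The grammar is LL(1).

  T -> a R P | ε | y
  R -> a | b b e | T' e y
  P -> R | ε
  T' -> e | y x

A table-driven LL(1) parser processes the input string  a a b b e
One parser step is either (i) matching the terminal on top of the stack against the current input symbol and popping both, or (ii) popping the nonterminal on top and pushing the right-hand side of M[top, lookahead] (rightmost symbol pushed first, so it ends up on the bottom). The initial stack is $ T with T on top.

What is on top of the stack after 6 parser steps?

b

step 1: stack=$ T  input=a a b b e $  — expand T -> a R P
step 2: stack=$ P R a  input=a a b b e $  — match a
step 3: stack=$ P R  input=a b b e $  — expand R -> a
step 4: stack=$ P a  input=a b b e $  — match a
step 5: stack=$ P  input=b b e $  — expand P -> R
step 6: stack=$ R  input=b b e $  — expand R -> b b e
Stack after step 6: $ e b b (top = b).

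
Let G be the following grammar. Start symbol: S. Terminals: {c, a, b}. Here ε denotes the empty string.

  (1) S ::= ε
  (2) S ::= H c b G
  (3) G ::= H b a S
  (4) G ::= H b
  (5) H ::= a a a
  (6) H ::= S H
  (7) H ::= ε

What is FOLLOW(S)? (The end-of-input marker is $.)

{$, a, b, c}

FIRST(S): from S::=ε we get {ε}; from S::=H c b G we get {a, c}. So FIRST(S) = {ε, a, c}.
FIRST(H): from H::=a a a we get {a}; from H::=S H we get {ε, a, c}; from H::=ε we get {ε}. So FIRST(H) = {ε, a, c}.
FIRST(G): from G::=H b a S we get {a, b, c}; from G::=H b we get {a, b, c}. So FIRST(G) = {a, b, c}.
FOLLOW(S) includes $ since S is the start symbol.
FOLLOW(H): in S::=H c b G, H is followed by c b G with FIRST {c}; in G::=H b a S, H is followed by b a S with FIRST {b}; in G::=H b, H is followed by b with FIRST {b}; in H::=S H, the suffix after H is empty (adds nothing new). Thus FOLLOW(H) = {b, c}.
FOLLOW(S): in G::=H b a S, the suffix after S is empty, so FOLLOW(S) ⊇ FOLLOW(G) = {$, a, b, c}; in H::=S H, S is followed by H with FIRST {ε, a, c}; in H::=S H, the suffix after S is nullable, so FOLLOW(S) ⊇ FOLLOW(H) = {b, c}. Thus FOLLOW(S) = {$, a, b, c}.
FOLLOW(G): in S::=H c b G, the suffix after G is empty, so FOLLOW(G) ⊇ FOLLOW(S) = {$, a, b, c}. Thus FOLLOW(G) = {$, a, b, c}.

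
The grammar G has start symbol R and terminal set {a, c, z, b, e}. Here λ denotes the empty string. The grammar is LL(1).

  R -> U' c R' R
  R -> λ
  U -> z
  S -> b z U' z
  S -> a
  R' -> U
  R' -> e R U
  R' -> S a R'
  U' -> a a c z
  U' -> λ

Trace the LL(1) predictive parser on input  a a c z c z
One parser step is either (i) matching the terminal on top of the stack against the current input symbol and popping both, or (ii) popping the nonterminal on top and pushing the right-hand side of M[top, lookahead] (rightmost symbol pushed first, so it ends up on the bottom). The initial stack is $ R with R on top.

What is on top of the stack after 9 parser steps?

step 1: stack=$ R  input=a a c z c z $  — expand R -> U' c R' R
step 2: stack=$ R R' c U'  input=a a c z c z $  — expand U' -> a a c z
step 3: stack=$ R R' c z c a a  input=a a c z c z $  — match a
step 4: stack=$ R R' c z c a  input=a c z c z $  — match a
step 5: stack=$ R R' c z c  input=c z c z $  — match c
step 6: stack=$ R R' c z  input=z c z $  — match z
step 7: stack=$ R R' c  input=c z $  — match c
step 8: stack=$ R R'  input=z $  — expand R' -> U
step 9: stack=$ R U  input=z $  — expand U -> z
Stack after step 9: $ R z (top = z).

z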